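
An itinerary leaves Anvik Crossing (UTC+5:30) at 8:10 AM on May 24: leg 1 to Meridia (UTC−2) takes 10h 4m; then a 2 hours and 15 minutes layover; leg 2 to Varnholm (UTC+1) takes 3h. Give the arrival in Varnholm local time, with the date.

6:59 PM on May 24

Convert departure to UTC: 8:10 AM − 5:30 = 2:40 AM UTC on May 24.
Add 10 hours 4 minutes leg 1 → 12:44 PM UTC.
Add 2 hours 15 minutes layover in Meridia → 2:59 PM UTC.
Add 3 hours leg 2 → 5:59 PM UTC.
Varnholm is UTC+1:00, so local arrival = 5:59 PM + 1:00 = 6:59 PM on May 24.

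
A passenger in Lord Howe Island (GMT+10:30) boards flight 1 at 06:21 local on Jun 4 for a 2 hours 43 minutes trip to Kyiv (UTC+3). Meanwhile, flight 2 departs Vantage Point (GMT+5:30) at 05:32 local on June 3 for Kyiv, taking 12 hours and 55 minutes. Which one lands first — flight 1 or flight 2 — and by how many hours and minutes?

Flight 1 in UTC: 06:21 − 10:30 = 19:51 on Jun 3.
+2 hours and 43 minutes → arrive 22:34 UTC on Jun 3.
Flight 2 in UTC: 05:32 − 5:30 = 00:02 on Jun 3.
+12 hours and 55 minutes → arrive 12:57 UTC on Jun 3.
Flight 2 lands earlier by 9 hours 37 minutes.

the second, by 9 hours 37 minutes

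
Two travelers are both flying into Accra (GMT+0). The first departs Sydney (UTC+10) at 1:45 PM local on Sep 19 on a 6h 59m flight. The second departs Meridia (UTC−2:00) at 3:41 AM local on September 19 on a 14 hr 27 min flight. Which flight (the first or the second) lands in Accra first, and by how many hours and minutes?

Flight 1 in UTC: 1:45 PM − 10:00 = 3:45 AM on Sep 19.
+6 hours 59 minutes → arrive 10:44 AM UTC on Sep 19.
Flight 2 in UTC: 3:41 AM + 2:00 = 5:41 AM on Sep 19.
+14 hours and 27 minutes → arrive 8:08 PM UTC on Sep 19.
Flight 1 lands earlier by 9 hours 24 minutes.

the first, by 9 hours 24 minutes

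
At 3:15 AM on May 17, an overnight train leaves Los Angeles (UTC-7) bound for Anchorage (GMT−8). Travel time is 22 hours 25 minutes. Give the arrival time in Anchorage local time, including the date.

Convert departure to UTC: 3:15 AM + 7:00 = 10:15 AM UTC on May 17.
Add 22 hours and 25 minutes travel time → 8:40 AM UTC (May 18).
Anchorage is UTC−8:00, so local arrival = 8:40 AM − 8:00 = 12:40 AM on May 18.

12:40 AM on May 18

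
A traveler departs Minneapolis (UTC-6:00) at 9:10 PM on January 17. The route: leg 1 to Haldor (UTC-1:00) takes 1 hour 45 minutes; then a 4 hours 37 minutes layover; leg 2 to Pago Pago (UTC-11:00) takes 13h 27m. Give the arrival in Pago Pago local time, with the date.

Convert departure to UTC: 9:10 PM + 6:00 = 3:10 AM UTC on Jan 18.
Add 1 hour 45 minutes leg 1 → 4:55 AM UTC.
Add 4 hours 37 minutes layover in Haldor → 9:32 AM UTC.
Add 13 hours and 27 minutes leg 2 → 10:59 PM UTC.
Pago Pago is UTC−11:00, so local arrival = 10:59 PM − 11:00 = 11:59 AM on Jan 18.

11:59 AM on Jan 18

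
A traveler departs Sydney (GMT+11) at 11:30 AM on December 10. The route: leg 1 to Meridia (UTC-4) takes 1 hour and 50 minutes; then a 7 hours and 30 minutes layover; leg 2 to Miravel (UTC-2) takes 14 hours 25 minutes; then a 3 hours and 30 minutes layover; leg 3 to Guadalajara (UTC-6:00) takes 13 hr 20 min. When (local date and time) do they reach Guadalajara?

11:05 AM on Dec 11

Convert departure to UTC: 11:30 AM − 11:00 = 12:30 AM UTC on Dec 10.
Add 1 hour and 50 minutes leg 1 → 2:20 AM UTC.
Add 7 hours and 30 minutes layover in Meridia → 9:50 AM UTC.
Add 14 hours 25 minutes leg 2 → 12:15 AM UTC (Dec 11).
Add 3 hours and 30 minutes layover in Miravel → 3:45 AM UTC.
Add 13 hours 20 minutes leg 3 → 5:05 PM UTC.
Guadalajara is UTC−6:00, so local arrival = 5:05 PM − 6:00 = 11:05 AM on Dec 11.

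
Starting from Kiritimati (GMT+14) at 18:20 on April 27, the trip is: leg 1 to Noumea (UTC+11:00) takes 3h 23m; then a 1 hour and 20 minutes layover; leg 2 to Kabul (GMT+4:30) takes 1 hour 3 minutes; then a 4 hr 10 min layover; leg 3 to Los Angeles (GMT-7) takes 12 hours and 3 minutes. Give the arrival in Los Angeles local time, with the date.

19:19 on April 27

Convert departure to UTC: 18:20 − 14:00 = 04:20 UTC on Apr 27.
Add 3 hours 23 minutes leg 1 → 07:43 UTC.
Add 1 hour 20 minutes layover in Noumea → 09:03 UTC.
Add 1 hour and 3 minutes leg 2 → 10:06 UTC.
Add 4 hours 10 minutes layover in Kabul → 14:16 UTC.
Add 12 hours 3 minutes leg 3 → 02:19 UTC (Apr 28).
Los Angeles is UTC−7:00, so local arrival = 02:19 − 7:00 = 19:19 on Apr 27.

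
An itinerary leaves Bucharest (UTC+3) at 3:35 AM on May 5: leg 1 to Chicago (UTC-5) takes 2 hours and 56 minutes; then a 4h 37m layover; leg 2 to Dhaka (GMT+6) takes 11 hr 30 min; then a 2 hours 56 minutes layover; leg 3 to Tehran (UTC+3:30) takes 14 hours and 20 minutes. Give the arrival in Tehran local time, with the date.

4:24 PM on May 6

Convert departure to UTC: 3:35 AM − 3:00 = 12:35 AM UTC on May 5.
Add 2 hours 56 minutes leg 1 → 3:31 AM UTC.
Add 4 hours 37 minutes layover in Chicago → 8:08 AM UTC.
Add 11 hours and 30 minutes leg 2 → 7:38 PM UTC.
Add 2 hours and 56 minutes layover in Dhaka → 10:34 PM UTC.
Add 14 hours and 20 minutes leg 3 → 12:54 PM UTC (May 6).
Tehran is UTC+3:30, so local arrival = 12:54 PM + 3:30 = 4:24 PM on May 6.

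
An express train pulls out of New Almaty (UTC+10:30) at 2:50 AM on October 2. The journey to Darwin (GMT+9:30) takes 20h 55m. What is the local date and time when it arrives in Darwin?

Darwin is 1:00 behind New Almaty.
After 20 hours 55 minutes it is 11:45 PM in New Almaty.
Shift by the zone difference: 11:45 PM − 1:00 = 10:45 PM on Oct 2 in Darwin.

10:45 PM on Oct 2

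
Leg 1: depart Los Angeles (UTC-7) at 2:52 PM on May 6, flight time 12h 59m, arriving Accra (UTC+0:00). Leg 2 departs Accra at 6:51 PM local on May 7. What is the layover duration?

8 hours

Convert departure to UTC: 2:52 PM + 7:00 = 9:52 PM UTC on May 6.
Add 12 hours 59 minutes flight time → 10:51 AM UTC (May 7).
Accra is UTC+0, so local arrival is the same: 10:51 AM on May 7.
Layover = 6:51 PM − 10:51 AM = 8 hours.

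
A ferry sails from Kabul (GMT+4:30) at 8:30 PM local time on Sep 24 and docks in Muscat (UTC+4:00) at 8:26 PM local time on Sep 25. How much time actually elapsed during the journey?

Departure in UTC: 8:30 PM − 4:30 = 4:00 PM on Sep 24.
Arrival in UTC: 8:26 PM − 4:00 = 4:26 PM on Sep 25.
Elapsed = 4:26 PM − 4:00 PM (+1 day) = 24 hours 26 minutes.

24 hours 26 minutes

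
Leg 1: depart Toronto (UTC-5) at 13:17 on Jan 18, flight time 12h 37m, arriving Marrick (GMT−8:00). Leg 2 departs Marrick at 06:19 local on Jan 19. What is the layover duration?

Convert departure to UTC: 13:17 + 5:00 = 18:17 UTC on Jan 18.
Add 12 hours and 37 minutes flight time → 06:54 UTC (Jan 19).
Marrick is UTC−8:00, so local arrival = 06:54 − 8:00 = 22:54 on Jan 18.
Layover = 06:19 − 22:54 (+1 day) = 7 hours 25 minutes.

7 hours 25 minutes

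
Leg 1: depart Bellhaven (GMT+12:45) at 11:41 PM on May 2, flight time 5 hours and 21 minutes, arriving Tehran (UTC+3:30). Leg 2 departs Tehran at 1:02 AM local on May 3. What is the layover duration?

Convert departure to UTC: 11:41 PM − 12:45 = 10:56 AM UTC on May 2.
Add 5 hours 21 minutes flight time → 4:17 PM UTC.
Tehran is UTC+3:30, so local arrival = 4:17 PM + 3:30 = 7:47 PM on May 2.
Layover = 1:02 AM − 7:47 PM (+1 day) = 5 hours 15 minutes.

5 hours 15 minutes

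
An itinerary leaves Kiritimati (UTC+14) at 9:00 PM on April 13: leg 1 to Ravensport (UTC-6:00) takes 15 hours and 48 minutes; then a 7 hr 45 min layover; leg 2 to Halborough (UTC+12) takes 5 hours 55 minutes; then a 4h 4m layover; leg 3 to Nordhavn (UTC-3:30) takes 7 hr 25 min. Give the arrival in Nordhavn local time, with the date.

8:27 PM on April 14

Convert departure to UTC: 9:00 PM − 14:00 = 7:00 AM UTC on Apr 13.
Add 15 hours and 48 minutes leg 1 → 10:48 PM UTC.
Add 7 hours 45 minutes layover in Ravensport → 6:33 AM UTC (Apr 14).
Add 5 hours 55 minutes leg 2 → 12:28 PM UTC.
Add 4 hours 4 minutes layover in Halborough → 4:32 PM UTC.
Add 7 hours 25 minutes leg 3 → 11:57 PM UTC.
Nordhavn is UTC−3:30, so local arrival = 11:57 PM − 3:30 = 8:27 PM on Apr 14.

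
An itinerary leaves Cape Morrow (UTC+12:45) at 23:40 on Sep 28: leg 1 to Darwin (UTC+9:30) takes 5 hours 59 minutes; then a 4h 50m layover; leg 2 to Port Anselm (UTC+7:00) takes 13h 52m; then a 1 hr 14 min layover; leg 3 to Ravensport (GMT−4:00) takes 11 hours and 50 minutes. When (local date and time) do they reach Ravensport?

Convert departure to UTC: 23:40 − 12:45 = 10:55 UTC on Sep 28.
Add 5 hours 59 minutes leg 1 → 16:54 UTC.
Add 4 hours 50 minutes layover in Darwin → 21:44 UTC.
Add 13 hours and 52 minutes leg 2 → 11:36 UTC (Sep 29).
Add 1 hour 14 minutes layover in Port Anselm → 12:50 UTC.
Add 11 hours and 50 minutes leg 3 → 00:40 UTC (Sep 30).
Ravensport is UTC−4:00, so local arrival = 00:40 − 4:00 = 20:40 on Sep 29.

20:40 on Sep 29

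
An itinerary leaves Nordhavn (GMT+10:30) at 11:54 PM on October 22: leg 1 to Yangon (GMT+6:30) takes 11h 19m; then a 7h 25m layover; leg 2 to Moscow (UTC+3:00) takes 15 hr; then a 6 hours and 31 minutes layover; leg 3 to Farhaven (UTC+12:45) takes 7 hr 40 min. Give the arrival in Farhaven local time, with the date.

2:04 AM on October 25

Convert departure to UTC: 11:54 PM − 10:30 = 1:24 PM UTC on Oct 22.
Add 11 hours 19 minutes leg 1 → 12:43 AM UTC (Oct 23).
Add 7 hours and 25 minutes layover in Yangon → 8:08 AM UTC.
Add 15 hours leg 2 → 11:08 PM UTC.
Add 6 hours 31 minutes layover in Moscow → 5:39 AM UTC (Oct 24).
Add 7 hours and 40 minutes leg 3 → 1:19 PM UTC.
Farhaven is UTC+12:45, so local arrival = 1:19 PM + 12:45 = 2:04 AM on Oct 25.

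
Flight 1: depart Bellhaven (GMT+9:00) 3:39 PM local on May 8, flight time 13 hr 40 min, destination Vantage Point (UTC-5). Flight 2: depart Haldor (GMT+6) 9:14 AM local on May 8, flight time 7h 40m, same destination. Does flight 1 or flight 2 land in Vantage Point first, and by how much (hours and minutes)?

Flight 1 in UTC: 3:39 PM − 9:00 = 6:39 AM on May 8.
+13 hours and 40 minutes → arrive 8:19 PM UTC on May 8.
Flight 2 in UTC: 9:14 AM − 6:00 = 3:14 AM on May 8.
+7 hours 40 minutes → arrive 10:54 AM UTC on May 8.
Flight 2 lands earlier by 9 hours 25 minutes.

the second, by 9 hours 25 minutes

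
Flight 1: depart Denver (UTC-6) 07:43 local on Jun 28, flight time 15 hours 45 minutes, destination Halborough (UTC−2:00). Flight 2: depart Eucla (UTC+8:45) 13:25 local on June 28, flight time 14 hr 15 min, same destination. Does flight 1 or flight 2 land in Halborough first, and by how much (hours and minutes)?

Flight 1 in UTC: 07:43 + 6:00 = 13:43 on Jun 28.
+15 hours 45 minutes → arrive 05:28 UTC on Jun 29.
Flight 2 in UTC: 13:25 − 8:45 = 04:40 on Jun 28.
+14 hours 15 minutes → arrive 18:55 UTC on Jun 28.
Flight 2 lands earlier by 10 hours 33 minutes.

the second, by 10 hours 33 minutes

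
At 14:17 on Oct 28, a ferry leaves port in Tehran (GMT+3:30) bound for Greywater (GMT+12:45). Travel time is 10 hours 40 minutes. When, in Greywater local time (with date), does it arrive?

10:12 on October 29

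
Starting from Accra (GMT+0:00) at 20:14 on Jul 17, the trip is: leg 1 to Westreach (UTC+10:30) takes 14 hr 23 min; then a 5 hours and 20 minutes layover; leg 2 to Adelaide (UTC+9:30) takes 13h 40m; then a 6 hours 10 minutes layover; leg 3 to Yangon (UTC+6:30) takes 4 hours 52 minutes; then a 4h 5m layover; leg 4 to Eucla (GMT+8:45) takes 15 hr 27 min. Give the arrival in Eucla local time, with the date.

Accra is at UTC+0, so departure is already 20:14 UTC on Jul 17.
Add 14 hours 23 minutes leg 1 → 10:37 UTC (Jul 18).
Add 5 hours 20 minutes layover in Westreach → 15:57 UTC.
Add 13 hours 40 minutes leg 2 → 05:37 UTC (Jul 19).
Add 6 hours and 10 minutes layover in Adelaide → 11:47 UTC.
Add 4 hours and 52 minutes leg 3 → 16:39 UTC.
Add 4 hours 5 minutes layover in Yangon → 20:44 UTC.
Add 15 hours and 27 minutes leg 4 → 12:11 UTC (Jul 20).
Eucla is UTC+8:45, so local arrival = 12:11 + 8:45 = 20:56 on Jul 20.

20:56 on Jul 20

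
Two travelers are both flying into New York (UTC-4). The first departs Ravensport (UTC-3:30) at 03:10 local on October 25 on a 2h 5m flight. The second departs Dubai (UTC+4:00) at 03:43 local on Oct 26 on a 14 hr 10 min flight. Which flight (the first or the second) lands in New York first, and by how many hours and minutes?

Flight 1 in UTC: 03:10 + 3:30 = 06:40 on Oct 25.
+2 hours and 5 minutes → arrive 08:45 UTC on Oct 25.
Flight 2 in UTC: 03:43 − 4:00 = 23:43 on Oct 25.
+14 hours 10 minutes → arrive 13:53 UTC on Oct 26.
Flight 1 lands earlier by 29 hours 8 minutes.

the first, by 29 hours 8 minutes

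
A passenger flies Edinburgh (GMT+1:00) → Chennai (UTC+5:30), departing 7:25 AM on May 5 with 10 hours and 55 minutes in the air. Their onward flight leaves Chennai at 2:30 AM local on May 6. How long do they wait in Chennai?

Convert departure to UTC: 7:25 AM − 1:00 = 6:25 AM UTC on May 5.
Add 10 hours and 55 minutes flight time → 5:20 PM UTC.
Chennai is UTC+5:30, so local arrival = 5:20 PM + 5:30 = 10:50 PM on May 5.
Layover = 2:30 AM − 10:50 PM (+1 day) = 3 hours 40 minutes.

3 hours 40 minutes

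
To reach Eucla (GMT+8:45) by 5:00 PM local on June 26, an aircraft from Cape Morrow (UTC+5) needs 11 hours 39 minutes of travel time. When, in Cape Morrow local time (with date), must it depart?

Target arrival in UTC: 5:00 PM − 8:45 = 8:15 AM on Jun 26.
Subtract 11 hours and 39 minutes → departure 8:36 PM UTC on Jun 25.
Cape Morrow is UTC+5:00: 8:36 PM + 5:00 = 1:36 AM on Jun 26.

1:36 AM on June 26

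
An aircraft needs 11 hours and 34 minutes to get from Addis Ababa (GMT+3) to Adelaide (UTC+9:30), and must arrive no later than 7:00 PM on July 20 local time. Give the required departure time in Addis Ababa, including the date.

12:56 AM on Jul 20

Target arrival in UTC: 7:00 PM − 9:30 = 9:30 AM on Jul 20.
Subtract 11 hours and 34 minutes → departure 9:56 PM UTC on Jul 19.
Addis Ababa is UTC+3:00: 9:56 PM + 3:00 = 12:56 AM on Jul 20.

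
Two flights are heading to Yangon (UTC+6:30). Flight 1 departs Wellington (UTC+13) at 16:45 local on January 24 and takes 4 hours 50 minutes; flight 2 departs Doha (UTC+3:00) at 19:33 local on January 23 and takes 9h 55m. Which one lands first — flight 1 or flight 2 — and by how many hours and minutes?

the second, by 6 hours 7 minutes

Flight 1 in UTC: 16:45 − 13:00 = 03:45 on Jan 24.
+4 hours 50 minutes → arrive 08:35 UTC on Jan 24.
Flight 2 in UTC: 19:33 − 3:00 = 16:33 on Jan 23.
+9 hours and 55 minutes → arrive 02:28 UTC on Jan 24.
Flight 2 lands earlier by 6 hours 7 minutes.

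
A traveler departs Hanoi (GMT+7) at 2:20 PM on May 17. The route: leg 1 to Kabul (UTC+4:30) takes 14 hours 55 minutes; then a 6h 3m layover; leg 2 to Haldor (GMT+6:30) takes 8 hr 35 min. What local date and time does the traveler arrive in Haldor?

Convert departure to UTC: 2:20 PM − 7:00 = 7:20 AM UTC on May 17.
Add 14 hours 55 minutes leg 1 → 10:15 PM UTC.
Add 6 hours and 3 minutes layover in Kabul → 4:18 AM UTC (May 18).
Add 8 hours and 35 minutes leg 2 → 12:53 PM UTC.
Haldor is UTC+6:30, so local arrival = 12:53 PM + 6:30 = 7:23 PM on May 18.

7:23 PM on May 18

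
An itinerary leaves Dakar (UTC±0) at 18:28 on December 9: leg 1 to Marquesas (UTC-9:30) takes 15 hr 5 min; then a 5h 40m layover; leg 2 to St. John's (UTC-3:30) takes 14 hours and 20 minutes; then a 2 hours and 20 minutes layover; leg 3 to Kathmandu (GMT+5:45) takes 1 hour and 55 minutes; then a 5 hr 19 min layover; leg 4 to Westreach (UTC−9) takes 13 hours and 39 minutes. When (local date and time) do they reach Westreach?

Dakar is at UTC+0, so departure is already 18:28 UTC on Dec 9.
Add 15 hours and 5 minutes leg 1 → 09:33 UTC (Dec 10).
Add 5 hours and 40 minutes layover in Marquesas → 15:13 UTC.
Add 14 hours and 20 minutes leg 2 → 05:33 UTC (Dec 11).
Add 2 hours and 20 minutes layover in St. John's → 07:53 UTC.
Add 1 hour 55 minutes leg 3 → 09:48 UTC.
Add 5 hours 19 minutes layover in Kathmandu → 15:07 UTC.
Add 13 hours 39 minutes leg 4 → 04:46 UTC (Dec 12).
Westreach is UTC−9:00, so local arrival = 04:46 − 9:00 = 19:46 on Dec 11.

19:46 on December 11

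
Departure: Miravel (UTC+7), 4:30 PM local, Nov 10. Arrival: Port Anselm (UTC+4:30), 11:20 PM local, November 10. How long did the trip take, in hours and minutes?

9 hours 20 minutes

Port Anselm is 2:30 behind Miravel.
Clock-face elapsed time (ignoring zones) is 6 hours 50 minutes.
Actual elapsed = 6 hours 50 minutes + 2:30 = 9 hours 20 minutes.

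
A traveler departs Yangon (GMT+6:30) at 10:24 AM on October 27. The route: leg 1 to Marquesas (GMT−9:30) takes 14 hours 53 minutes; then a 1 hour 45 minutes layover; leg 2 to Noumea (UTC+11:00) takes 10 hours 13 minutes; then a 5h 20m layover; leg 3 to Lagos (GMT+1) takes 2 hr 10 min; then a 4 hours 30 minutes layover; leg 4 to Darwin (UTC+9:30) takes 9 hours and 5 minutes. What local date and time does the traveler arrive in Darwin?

1:20 PM on October 29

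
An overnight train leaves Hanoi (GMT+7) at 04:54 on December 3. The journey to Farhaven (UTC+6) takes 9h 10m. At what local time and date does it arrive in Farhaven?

13:04 on December 3

Convert departure to UTC: 04:54 − 7:00 = 21:54 UTC on Dec 2.
Add 9 hours and 10 minutes travel time → 07:04 UTC (Dec 3).
Farhaven is UTC+6:00, so local arrival = 07:04 + 6:00 = 13:04 on Dec 3.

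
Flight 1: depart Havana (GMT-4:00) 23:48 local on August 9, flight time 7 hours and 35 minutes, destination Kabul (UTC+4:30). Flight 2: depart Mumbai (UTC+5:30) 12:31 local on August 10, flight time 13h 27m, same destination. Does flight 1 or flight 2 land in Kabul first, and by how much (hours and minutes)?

the first, by 9 hours 5 minutes

Flight 1 in UTC: 23:48 + 4:00 = 03:48 on Aug 10.
+7 hours 35 minutes → arrive 11:23 UTC on Aug 10.
Flight 2 in UTC: 12:31 − 5:30 = 07:01 on Aug 10.
+13 hours 27 minutes → arrive 20:28 UTC on Aug 10.
Flight 1 lands earlier by 9 hours 5 minutes.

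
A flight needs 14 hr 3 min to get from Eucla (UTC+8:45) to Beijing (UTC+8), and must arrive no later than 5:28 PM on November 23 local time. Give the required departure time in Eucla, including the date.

4:10 AM on November 23

Target arrival in UTC: 5:28 PM − 8:00 = 9:28 AM on Nov 23.
Subtract 14 hours 3 minutes → departure 7:25 PM UTC on Nov 22.
Eucla is UTC+8:45: 7:25 PM + 8:45 = 4:10 AM on Nov 23.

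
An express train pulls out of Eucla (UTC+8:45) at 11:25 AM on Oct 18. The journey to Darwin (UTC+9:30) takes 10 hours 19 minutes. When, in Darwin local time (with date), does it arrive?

Darwin is 0:45 ahead of Eucla.
After 10 hours and 19 minutes it is 9:44 PM in Eucla.
Shift by the zone difference: 9:44 PM + 0:45 = 10:29 PM on Oct 18 in Darwin.

10:29 PM on Oct 18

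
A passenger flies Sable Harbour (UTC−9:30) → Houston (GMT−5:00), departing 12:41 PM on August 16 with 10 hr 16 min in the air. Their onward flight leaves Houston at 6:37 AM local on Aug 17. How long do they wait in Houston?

3 hours 10 minutes

Convert departure to UTC: 12:41 PM + 9:30 = 10:11 PM UTC on Aug 16.
Add 10 hours and 16 minutes flight time → 8:27 AM UTC (Aug 17).
Houston is UTC−5:00, so local arrival = 8:27 AM − 5:00 = 3:27 AM on Aug 17.
Layover = 6:37 AM − 3:27 AM = 3 hours 10 minutes.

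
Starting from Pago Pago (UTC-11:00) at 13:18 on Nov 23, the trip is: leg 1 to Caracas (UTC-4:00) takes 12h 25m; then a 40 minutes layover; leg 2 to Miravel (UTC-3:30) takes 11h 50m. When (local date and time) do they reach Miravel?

Convert departure to UTC: 13:18 + 11:00 = 00:18 UTC on Nov 24.
Add 12 hours 25 minutes leg 1 → 12:43 UTC.
Add 40 minutes layover in Caracas → 13:23 UTC.
Add 11 hours 50 minutes leg 2 → 01:13 UTC (Nov 25).
Miravel is UTC−3:30, so local arrival = 01:13 − 3:30 = 21:43 on Nov 24.

21:43 on November 24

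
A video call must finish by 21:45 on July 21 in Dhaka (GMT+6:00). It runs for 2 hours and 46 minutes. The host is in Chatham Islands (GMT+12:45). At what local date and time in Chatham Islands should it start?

01:44 on July 22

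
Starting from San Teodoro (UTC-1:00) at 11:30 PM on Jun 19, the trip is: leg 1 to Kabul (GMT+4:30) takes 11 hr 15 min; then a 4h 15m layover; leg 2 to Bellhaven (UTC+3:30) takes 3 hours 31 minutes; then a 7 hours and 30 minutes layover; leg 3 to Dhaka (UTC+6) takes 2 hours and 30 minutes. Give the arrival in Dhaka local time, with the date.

11:31 AM on June 21

Convert departure to UTC: 11:30 PM + 1:00 = 12:30 AM UTC on Jun 20.
Add 11 hours 15 minutes leg 1 → 11:45 AM UTC.
Add 4 hours and 15 minutes layover in Kabul → 4:00 PM UTC.
Add 3 hours and 31 minutes leg 2 → 7:31 PM UTC.
Add 7 hours and 30 minutes layover in Bellhaven → 3:01 AM UTC (Jun 21).
Add 2 hours and 30 minutes leg 3 → 5:31 AM UTC.
Dhaka is UTC+6:00, so local arrival = 5:31 AM + 6:00 = 11:31 AM on Jun 21.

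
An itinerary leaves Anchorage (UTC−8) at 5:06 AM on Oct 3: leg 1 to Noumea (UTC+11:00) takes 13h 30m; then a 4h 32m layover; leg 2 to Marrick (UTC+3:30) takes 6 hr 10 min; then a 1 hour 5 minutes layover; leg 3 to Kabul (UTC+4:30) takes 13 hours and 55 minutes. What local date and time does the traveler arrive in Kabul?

8:48 AM on October 5

Convert departure to UTC: 5:06 AM + 8:00 = 1:06 PM UTC on Oct 3.
Add 13 hours and 30 minutes leg 1 → 2:36 AM UTC (Oct 4).
Add 4 hours 32 minutes layover in Noumea → 7:08 AM UTC.
Add 6 hours and 10 minutes leg 2 → 1:18 PM UTC.
Add 1 hour 5 minutes layover in Marrick → 2:23 PM UTC.
Add 13 hours 55 minutes leg 3 → 4:18 AM UTC (Oct 5).
Kabul is UTC+4:30, so local arrival = 4:18 AM + 4:30 = 8:48 AM on Oct 5.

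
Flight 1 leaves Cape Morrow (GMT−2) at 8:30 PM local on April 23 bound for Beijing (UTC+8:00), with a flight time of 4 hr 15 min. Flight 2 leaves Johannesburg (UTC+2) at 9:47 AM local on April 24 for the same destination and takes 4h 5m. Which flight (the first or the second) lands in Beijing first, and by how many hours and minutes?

the first, by 9 hours 7 minutes

Flight 1 in UTC: 8:30 PM + 2:00 = 10:30 PM on Apr 23.
+4 hours and 15 minutes → arrive 2:45 AM UTC on Apr 24.
Flight 2 in UTC: 9:47 AM − 2:00 = 7:47 AM on Apr 24.
+4 hours 5 minutes → arrive 11:52 AM UTC on Apr 24.
Flight 1 lands earlier by 9 hours 7 minutes.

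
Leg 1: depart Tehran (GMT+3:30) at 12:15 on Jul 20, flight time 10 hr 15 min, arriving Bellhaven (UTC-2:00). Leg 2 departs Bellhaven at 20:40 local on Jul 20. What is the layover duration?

3 hours 40 minutes

Convert departure to UTC: 12:15 − 3:30 = 08:45 UTC on Jul 20.
Add 10 hours 15 minutes flight time → 19:00 UTC.
Bellhaven is UTC−2:00, so local arrival = 19:00 − 2:00 = 17:00 on Jul 20.
Layover = 20:40 − 17:00 = 3 hours 40 minutes.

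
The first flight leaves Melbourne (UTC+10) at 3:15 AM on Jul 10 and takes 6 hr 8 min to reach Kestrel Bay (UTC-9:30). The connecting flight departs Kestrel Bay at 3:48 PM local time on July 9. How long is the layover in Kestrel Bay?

Convert departure to UTC: 3:15 AM − 10:00 = 5:15 PM UTC on Jul 9.
Add 6 hours and 8 minutes flight time → 11:23 PM UTC.
Kestrel Bay is UTC−9:30, so local arrival = 11:23 PM − 9:30 = 1:53 PM on Jul 9.
Layover = 3:48 PM − 1:53 PM = 1 hour 55 minutes.

1 hour 55 minutes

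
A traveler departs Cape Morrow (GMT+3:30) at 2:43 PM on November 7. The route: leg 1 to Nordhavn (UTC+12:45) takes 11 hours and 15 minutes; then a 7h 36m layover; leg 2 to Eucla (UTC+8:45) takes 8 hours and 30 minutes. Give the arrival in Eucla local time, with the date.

Convert departure to UTC: 2:43 PM − 3:30 = 11:13 AM UTC on Nov 7.
Add 11 hours and 15 minutes leg 1 → 10:28 PM UTC.
Add 7 hours and 36 minutes layover in Nordhavn → 6:04 AM UTC (Nov 8).
Add 8 hours 30 minutes leg 2 → 2:34 PM UTC.
Eucla is UTC+8:45, so local arrival = 2:34 PM + 8:45 = 11:19 PM on Nov 8.

11:19 PM on Nov 8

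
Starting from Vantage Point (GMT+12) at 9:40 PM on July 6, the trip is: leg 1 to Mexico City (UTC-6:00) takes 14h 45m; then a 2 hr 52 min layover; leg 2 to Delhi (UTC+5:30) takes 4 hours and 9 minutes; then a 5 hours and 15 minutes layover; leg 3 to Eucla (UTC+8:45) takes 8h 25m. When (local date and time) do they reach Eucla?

Convert departure to UTC: 9:40 PM − 12:00 = 9:40 AM UTC on Jul 6.
Add 14 hours and 45 minutes leg 1 → 12:25 AM UTC (Jul 7).
Add 2 hours 52 minutes layover in Mexico City → 3:17 AM UTC.
Add 4 hours 9 minutes leg 2 → 7:26 AM UTC.
Add 5 hours 15 minutes layover in Delhi → 12:41 PM UTC.
Add 8 hours 25 minutes leg 3 → 9:06 PM UTC.
Eucla is UTC+8:45, so local arrival = 9:06 PM + 8:45 = 5:51 AM on Jul 8.

5:51 AM on July 8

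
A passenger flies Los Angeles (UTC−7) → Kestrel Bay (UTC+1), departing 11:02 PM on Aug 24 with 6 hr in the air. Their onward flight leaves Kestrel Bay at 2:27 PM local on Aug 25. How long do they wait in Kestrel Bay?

1 hour 25 minutes

Convert departure to UTC: 11:02 PM + 7:00 = 6:02 AM UTC on Aug 25.
Add 6 hours flight time → 12:02 PM UTC.
Kestrel Bay is UTC+1:00, so local arrival = 12:02 PM + 1:00 = 1:02 PM on Aug 25.
Layover = 2:27 PM − 1:02 PM = 1 hour 25 minutes.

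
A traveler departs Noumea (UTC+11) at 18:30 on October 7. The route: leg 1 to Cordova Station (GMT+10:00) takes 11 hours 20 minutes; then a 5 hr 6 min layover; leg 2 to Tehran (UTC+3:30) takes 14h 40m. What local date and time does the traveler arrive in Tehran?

Convert departure to UTC: 18:30 − 11:00 = 07:30 UTC on Oct 7.
Add 11 hours and 20 minutes leg 1 → 18:50 UTC.
Add 5 hours and 6 minutes layover in Cordova Station → 23:56 UTC.
Add 14 hours 40 minutes leg 2 → 14:36 UTC (Oct 8).
Tehran is UTC+3:30, so local arrival = 14:36 + 3:30 = 18:06 on Oct 8.

18:06 on Oct 8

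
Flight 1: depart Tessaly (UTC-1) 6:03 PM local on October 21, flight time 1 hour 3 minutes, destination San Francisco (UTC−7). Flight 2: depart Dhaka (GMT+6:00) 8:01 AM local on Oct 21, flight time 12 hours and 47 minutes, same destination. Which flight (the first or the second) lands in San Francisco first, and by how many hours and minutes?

Flight 1 in UTC: 6:03 PM + 1:00 = 7:03 PM on Oct 21.
+1 hour and 3 minutes → arrive 8:06 PM UTC on Oct 21.
Flight 2 in UTC: 8:01 AM − 6:00 = 2:01 AM on Oct 21.
+12 hours and 47 minutes → arrive 2:48 PM UTC on Oct 21.
Flight 2 lands earlier by 5 hours 18 minutes.

the second, by 5 hours 18 minutes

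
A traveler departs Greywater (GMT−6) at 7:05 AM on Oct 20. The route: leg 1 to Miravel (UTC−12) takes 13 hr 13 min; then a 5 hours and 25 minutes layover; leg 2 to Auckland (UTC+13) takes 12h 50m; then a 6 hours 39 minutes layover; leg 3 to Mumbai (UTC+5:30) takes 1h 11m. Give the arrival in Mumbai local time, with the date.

Convert departure to UTC: 7:05 AM + 6:00 = 1:05 PM UTC on Oct 20.
Add 13 hours and 13 minutes leg 1 → 2:18 AM UTC (Oct 21).
Add 5 hours and 25 minutes layover in Miravel → 7:43 AM UTC.
Add 12 hours and 50 minutes leg 2 → 8:33 PM UTC.
Add 6 hours and 39 minutes layover in Auckland → 3:12 AM UTC (Oct 22).
Add 1 hour 11 minutes leg 3 → 4:23 AM UTC.
Mumbai is UTC+5:30, so local arrival = 4:23 AM + 5:30 = 9:53 AM on Oct 22.

9:53 AM on October 22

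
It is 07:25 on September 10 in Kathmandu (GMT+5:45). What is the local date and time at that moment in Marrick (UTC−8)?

In UTC: 07:25 − 5:45 = 01:40 on Sep 10.
Marrick is UTC−8:00: 01:40 − 8:00 = 17:40 on Sep 9.

17:40 on Sep 9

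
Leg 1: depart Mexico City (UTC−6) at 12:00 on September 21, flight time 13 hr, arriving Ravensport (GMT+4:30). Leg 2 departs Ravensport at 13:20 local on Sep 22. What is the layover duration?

1 hour 50 minutes

Convert departure to UTC: 12:00 + 6:00 = 18:00 UTC on Sep 21.
Add 13 hours flight time → 07:00 UTC (Sep 22).
Ravensport is UTC+4:30, so local arrival = 07:00 + 4:30 = 11:30 on Sep 22.
Layover = 13:20 − 11:30 = 1 hour 50 minutes.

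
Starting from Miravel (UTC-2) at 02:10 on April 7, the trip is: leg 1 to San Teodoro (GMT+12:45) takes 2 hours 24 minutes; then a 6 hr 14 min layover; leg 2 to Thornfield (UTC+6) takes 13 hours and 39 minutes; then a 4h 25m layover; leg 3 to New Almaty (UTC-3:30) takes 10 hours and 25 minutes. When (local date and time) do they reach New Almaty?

Convert departure to UTC: 02:10 + 2:00 = 04:10 UTC on Apr 7.
Add 2 hours and 24 minutes leg 1 → 06:34 UTC.
Add 6 hours 14 minutes layover in San Teodoro → 12:48 UTC.
Add 13 hours 39 minutes leg 2 → 02:27 UTC (Apr 8).
Add 4 hours 25 minutes layover in Thornfield → 06:52 UTC.
Add 10 hours and 25 minutes leg 3 → 17:17 UTC.
New Almaty is UTC−3:30, so local arrival = 17:17 − 3:30 = 13:47 on Apr 8.

13:47 on April 8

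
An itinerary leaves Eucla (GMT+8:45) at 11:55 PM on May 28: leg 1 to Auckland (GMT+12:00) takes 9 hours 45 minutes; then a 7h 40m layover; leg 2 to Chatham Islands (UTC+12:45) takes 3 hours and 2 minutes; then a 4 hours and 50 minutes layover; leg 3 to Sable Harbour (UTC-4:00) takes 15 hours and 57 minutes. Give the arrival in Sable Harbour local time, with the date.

4:24 AM on May 30

Convert departure to UTC: 11:55 PM − 8:45 = 3:10 PM UTC on May 28.
Add 9 hours 45 minutes leg 1 → 12:55 AM UTC (May 29).
Add 7 hours and 40 minutes layover in Auckland → 8:35 AM UTC.
Add 3 hours and 2 minutes leg 2 → 11:37 AM UTC.
Add 4 hours 50 minutes layover in Chatham Islands → 4:27 PM UTC.
Add 15 hours 57 minutes leg 3 → 8:24 AM UTC (May 30).
Sable Harbour is UTC−4:00, so local arrival = 8:24 AM − 4:00 = 4:24 AM on May 30.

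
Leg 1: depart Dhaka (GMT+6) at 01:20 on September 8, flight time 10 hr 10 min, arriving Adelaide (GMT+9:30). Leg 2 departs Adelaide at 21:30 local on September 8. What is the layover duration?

6 hours 30 minutes

Convert departure to UTC: 01:20 − 6:00 = 19:20 UTC on Sep 7.
Add 10 hours and 10 minutes flight time → 05:30 UTC (Sep 8).
Adelaide is UTC+9:30, so local arrival = 05:30 + 9:30 = 15:00 on Sep 8.
Layover = 21:30 − 15:00 = 6 hours 30 minutes.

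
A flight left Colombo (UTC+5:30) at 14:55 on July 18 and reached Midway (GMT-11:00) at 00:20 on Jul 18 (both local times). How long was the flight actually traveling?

Midway is 16:30 behind Colombo.
Clock-face elapsed time (ignoring zones) is −14 hours 35 minutes.
Actual elapsed = −14 hours 35 minutes + 16:30 = 1 hour 55 minutes.

1 hour 55 minutes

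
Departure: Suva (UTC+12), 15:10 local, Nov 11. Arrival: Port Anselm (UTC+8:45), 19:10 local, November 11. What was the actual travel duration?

7 hours 15 minutes

Departure in UTC: 15:10 − 12:00 = 03:10 on Nov 11.
Arrival in UTC: 19:10 − 8:45 = 10:25 on Nov 11.
Elapsed = 10:25 − 03:10 = 7 hours 15 minutes.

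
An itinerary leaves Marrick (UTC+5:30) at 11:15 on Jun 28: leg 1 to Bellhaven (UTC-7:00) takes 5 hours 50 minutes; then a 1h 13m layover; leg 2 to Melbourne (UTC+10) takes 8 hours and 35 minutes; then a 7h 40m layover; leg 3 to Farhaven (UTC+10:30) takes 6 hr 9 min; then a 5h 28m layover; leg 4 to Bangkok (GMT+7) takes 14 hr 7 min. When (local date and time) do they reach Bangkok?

Convert departure to UTC: 11:15 − 5:30 = 05:45 UTC on Jun 28.
Add 5 hours 50 minutes leg 1 → 11:35 UTC.
Add 1 hour 13 minutes layover in Bellhaven → 12:48 UTC.
Add 8 hours and 35 minutes leg 2 → 21:23 UTC.
Add 7 hours 40 minutes layover in Melbourne → 05:03 UTC (Jun 29).
Add 6 hours and 9 minutes leg 3 → 11:12 UTC.
Add 5 hours 28 minutes layover in Farhaven → 16:40 UTC.
Add 14 hours 7 minutes leg 4 → 06:47 UTC (Jun 30).
Bangkok is UTC+7:00, so local arrival = 06:47 + 7:00 = 13:47 on Jun 30.

13:47 on June 30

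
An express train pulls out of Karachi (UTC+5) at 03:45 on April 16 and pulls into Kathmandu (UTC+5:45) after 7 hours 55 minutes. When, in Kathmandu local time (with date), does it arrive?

Kathmandu is 0:45 ahead of Karachi.
After 7 hours 55 minutes it is 11:40 in Karachi.
Shift by the zone difference: 11:40 + 0:45 = 12:25 on Apr 16 in Kathmandu.

12:25 on Apr 16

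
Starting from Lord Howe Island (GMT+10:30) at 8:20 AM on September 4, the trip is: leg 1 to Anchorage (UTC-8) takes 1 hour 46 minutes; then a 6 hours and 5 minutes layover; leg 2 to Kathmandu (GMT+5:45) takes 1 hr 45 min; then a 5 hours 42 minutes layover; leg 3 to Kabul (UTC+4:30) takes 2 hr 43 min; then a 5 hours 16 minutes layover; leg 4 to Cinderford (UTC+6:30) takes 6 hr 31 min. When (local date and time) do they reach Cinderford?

10:08 AM on September 5

Convert departure to UTC: 8:20 AM − 10:30 = 9:50 PM UTC on Sep 3.
Add 1 hour 46 minutes leg 1 → 11:36 PM UTC.
Add 6 hours 5 minutes layover in Anchorage → 5:41 AM UTC (Sep 4).
Add 1 hour and 45 minutes leg 2 → 7:26 AM UTC.
Add 5 hours and 42 minutes layover in Kathmandu → 1:08 PM UTC.
Add 2 hours 43 minutes leg 3 → 3:51 PM UTC.
Add 5 hours 16 minutes layover in Kabul → 9:07 PM UTC.
Add 6 hours 31 minutes leg 4 → 3:38 AM UTC (Sep 5).
Cinderford is UTC+6:30, so local arrival = 3:38 AM + 6:30 = 10:08 AM on Sep 5.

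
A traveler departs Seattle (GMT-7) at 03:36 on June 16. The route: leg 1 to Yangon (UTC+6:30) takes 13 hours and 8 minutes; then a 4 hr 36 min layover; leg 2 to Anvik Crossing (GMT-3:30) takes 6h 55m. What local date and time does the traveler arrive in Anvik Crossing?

07:45 on Jun 17

Convert departure to UTC: 03:36 + 7:00 = 10:36 UTC on Jun 16.
Add 13 hours 8 minutes leg 1 → 23:44 UTC.
Add 4 hours 36 minutes layover in Yangon → 04:20 UTC (Jun 17).
Add 6 hours 55 minutes leg 2 → 11:15 UTC.
Anvik Crossing is UTC−3:30, so local arrival = 11:15 − 3:30 = 07:45 on Jun 17.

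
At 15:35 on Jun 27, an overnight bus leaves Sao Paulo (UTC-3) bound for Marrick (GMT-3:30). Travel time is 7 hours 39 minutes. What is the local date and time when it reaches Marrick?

22:44 on Jun 27

Convert departure to UTC: 15:35 + 3:00 = 18:35 UTC on Jun 27.
Add 7 hours 39 minutes travel time → 02:14 UTC (Jun 28).
Marrick is UTC−3:30, so local arrival = 02:14 − 3:30 = 22:44 on Jun 27.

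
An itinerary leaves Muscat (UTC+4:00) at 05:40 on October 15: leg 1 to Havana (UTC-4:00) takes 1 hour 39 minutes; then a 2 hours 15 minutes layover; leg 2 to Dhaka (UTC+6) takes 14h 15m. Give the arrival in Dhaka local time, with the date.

01:49 on Oct 16

Convert departure to UTC: 05:40 − 4:00 = 01:40 UTC on Oct 15.
Add 1 hour and 39 minutes leg 1 → 03:19 UTC.
Add 2 hours 15 minutes layover in Havana → 05:34 UTC.
Add 14 hours and 15 minutes leg 2 → 19:49 UTC.
Dhaka is UTC+6:00, so local arrival = 19:49 + 6:00 = 01:49 on Oct 16.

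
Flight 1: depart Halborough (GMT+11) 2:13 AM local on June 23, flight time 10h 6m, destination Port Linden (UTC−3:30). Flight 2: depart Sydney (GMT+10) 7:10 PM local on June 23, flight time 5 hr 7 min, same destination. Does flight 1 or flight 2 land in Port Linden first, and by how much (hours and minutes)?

Flight 1 in UTC: 2:13 AM − 11:00 = 3:13 PM on Jun 22.
+10 hours and 6 minutes → arrive 1:19 AM UTC on Jun 23.
Flight 2 in UTC: 7:10 PM − 10:00 = 9:10 AM on Jun 23.
+5 hours 7 minutes → arrive 2:17 PM UTC on Jun 23.
Flight 1 lands earlier by 12 hours 58 minutes.

the first, by 12 hours 58 minutes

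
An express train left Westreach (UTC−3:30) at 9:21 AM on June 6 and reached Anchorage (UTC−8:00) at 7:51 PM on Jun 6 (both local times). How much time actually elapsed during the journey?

Departure in UTC: 9:21 AM + 3:30 = 12:51 PM on Jun 6.
Arrival in UTC: 7:51 PM + 8:00 = 3:51 AM on Jun 7.
Elapsed = 3:51 AM − 12:51 PM (+1 day) = 15 hours.

15 hours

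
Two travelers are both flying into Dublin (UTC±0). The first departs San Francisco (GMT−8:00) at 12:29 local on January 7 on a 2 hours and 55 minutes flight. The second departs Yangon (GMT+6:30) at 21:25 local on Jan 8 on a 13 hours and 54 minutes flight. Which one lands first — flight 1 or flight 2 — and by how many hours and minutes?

the first, by 29 hours 25 minutes

Flight 1 in UTC: 12:29 + 8:00 = 20:29 on Jan 7.
+2 hours 55 minutes → arrive 23:24 UTC on Jan 7.
Flight 2 in UTC: 21:25 − 6:30 = 14:55 on Jan 8.
+13 hours 54 minutes → arrive 04:49 UTC on Jan 9.
Flight 1 lands earlier by 29 hours 25 minutes.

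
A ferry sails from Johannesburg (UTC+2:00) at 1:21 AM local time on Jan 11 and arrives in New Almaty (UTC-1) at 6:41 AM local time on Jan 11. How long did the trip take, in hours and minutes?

8 hours 20 minutes

New Almaty is 3:00 behind Johannesburg.
Clock-face elapsed time (ignoring zones) is 5 hours 20 minutes.
Actual elapsed = 5 hours 20 minutes + 3:00 = 8 hours 20 minutes.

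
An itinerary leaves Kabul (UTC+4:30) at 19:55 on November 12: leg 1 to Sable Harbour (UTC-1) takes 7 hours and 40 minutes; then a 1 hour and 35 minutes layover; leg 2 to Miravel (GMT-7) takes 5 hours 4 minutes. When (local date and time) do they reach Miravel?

Convert departure to UTC: 19:55 − 4:30 = 15:25 UTC on Nov 12.
Add 7 hours and 40 minutes leg 1 → 23:05 UTC.
Add 1 hour and 35 minutes layover in Sable Harbour → 00:40 UTC (Nov 13).
Add 5 hours 4 minutes leg 2 → 05:44 UTC.
Miravel is UTC−7:00, so local arrival = 05:44 − 7:00 = 22:44 on Nov 12.

22:44 on Nov 12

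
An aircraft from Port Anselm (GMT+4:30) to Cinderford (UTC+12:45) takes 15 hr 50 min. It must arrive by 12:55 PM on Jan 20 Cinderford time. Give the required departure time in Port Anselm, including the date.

Target arrival in UTC: 12:55 PM − 12:45 = 12:10 AM on Jan 20.
Subtract 15 hours 50 minutes → departure 8:20 AM UTC on Jan 19.
Port Anselm is UTC+4:30: 8:20 AM + 4:30 = 12:50 PM on Jan 19.

12:50 PM on Jan 19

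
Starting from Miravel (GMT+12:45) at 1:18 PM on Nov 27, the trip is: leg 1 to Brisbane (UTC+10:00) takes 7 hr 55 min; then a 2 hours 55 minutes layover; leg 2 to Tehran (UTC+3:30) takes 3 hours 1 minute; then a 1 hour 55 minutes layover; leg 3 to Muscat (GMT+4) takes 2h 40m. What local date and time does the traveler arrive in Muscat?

10:59 PM on Nov 27

Convert departure to UTC: 1:18 PM − 12:45 = 12:33 AM UTC on Nov 27.
Add 7 hours and 55 minutes leg 1 → 8:28 AM UTC.
Add 2 hours and 55 minutes layover in Brisbane → 11:23 AM UTC.
Add 3 hours and 1 minute leg 2 → 2:24 PM UTC.
Add 1 hour 55 minutes layover in Tehran → 4:19 PM UTC.
Add 2 hours 40 minutes leg 3 → 6:59 PM UTC.
Muscat is UTC+4:00, so local arrival = 6:59 PM + 4:00 = 10:59 PM on Nov 27.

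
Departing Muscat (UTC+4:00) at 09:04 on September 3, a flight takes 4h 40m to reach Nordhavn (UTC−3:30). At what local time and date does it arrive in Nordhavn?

06:14 on September 3

Convert departure to UTC: 09:04 − 4:00 = 05:04 UTC on Sep 3.
Add 4 hours and 40 minutes travel time → 09:44 UTC.
Nordhavn is UTC−3:30, so local arrival = 09:44 − 3:30 = 06:14 on Sep 3.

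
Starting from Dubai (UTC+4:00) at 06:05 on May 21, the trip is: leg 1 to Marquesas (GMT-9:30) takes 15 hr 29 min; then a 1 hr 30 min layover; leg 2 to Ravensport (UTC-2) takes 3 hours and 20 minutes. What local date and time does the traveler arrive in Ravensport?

Convert departure to UTC: 06:05 − 4:00 = 02:05 UTC on May 21.
Add 15 hours and 29 minutes leg 1 → 17:34 UTC.
Add 1 hour and 30 minutes layover in Marquesas → 19:04 UTC.
Add 3 hours and 20 minutes leg 2 → 22:24 UTC.
Ravensport is UTC−2:00, so local arrival = 22:24 − 2:00 = 20:24 on May 21.

20:24 on May 21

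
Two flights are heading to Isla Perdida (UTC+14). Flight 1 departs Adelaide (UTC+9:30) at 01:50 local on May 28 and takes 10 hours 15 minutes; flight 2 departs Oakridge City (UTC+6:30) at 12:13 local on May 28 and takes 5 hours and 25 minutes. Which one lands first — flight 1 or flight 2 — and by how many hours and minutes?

the first, by 8 hours 33 minutes

Flight 1 in UTC: 01:50 − 9:30 = 16:20 on May 27.
+10 hours 15 minutes → arrive 02:35 UTC on May 28.
Flight 2 in UTC: 12:13 − 6:30 = 05:43 on May 28.
+5 hours 25 minutes → arrive 11:08 UTC on May 28.
Flight 1 lands earlier by 8 hours 33 minutes.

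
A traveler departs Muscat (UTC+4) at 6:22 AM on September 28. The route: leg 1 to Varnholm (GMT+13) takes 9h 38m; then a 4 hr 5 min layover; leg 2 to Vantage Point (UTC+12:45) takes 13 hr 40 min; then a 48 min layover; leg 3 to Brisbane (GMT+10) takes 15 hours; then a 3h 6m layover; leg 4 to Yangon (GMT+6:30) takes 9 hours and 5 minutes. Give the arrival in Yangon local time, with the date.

4:14 PM on September 30

Convert departure to UTC: 6:22 AM − 4:00 = 2:22 AM UTC on Sep 28.
Add 9 hours 38 minutes leg 1 → 12:00 PM UTC.
Add 4 hours and 5 minutes layover in Varnholm → 4:05 PM UTC.
Add 13 hours and 40 minutes leg 2 → 5:45 AM UTC (Sep 29).
Add 48 minutes layover in Vantage Point → 6:33 AM UTC.
Add 15 hours leg 3 → 9:33 PM UTC.
Add 3 hours and 6 minutes layover in Brisbane → 12:39 AM UTC (Sep 30).
Add 9 hours 5 minutes leg 4 → 9:44 AM UTC.
Yangon is UTC+6:30, so local arrival = 9:44 AM + 6:30 = 4:14 PM on Sep 30.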